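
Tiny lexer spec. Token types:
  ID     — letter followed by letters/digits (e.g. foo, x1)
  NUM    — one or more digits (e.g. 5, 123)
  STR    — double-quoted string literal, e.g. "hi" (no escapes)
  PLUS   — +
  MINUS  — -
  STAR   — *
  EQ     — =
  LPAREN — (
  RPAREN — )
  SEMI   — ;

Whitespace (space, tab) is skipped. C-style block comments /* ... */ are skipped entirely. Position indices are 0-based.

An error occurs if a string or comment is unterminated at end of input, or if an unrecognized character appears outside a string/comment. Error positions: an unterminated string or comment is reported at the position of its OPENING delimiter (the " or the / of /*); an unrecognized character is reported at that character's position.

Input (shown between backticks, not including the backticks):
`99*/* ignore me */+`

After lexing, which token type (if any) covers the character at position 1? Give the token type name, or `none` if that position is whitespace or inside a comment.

Answer: NUM

Derivation:
pos=0: emit NUM '99' (now at pos=2)
pos=2: emit STAR '*'
pos=3: enter COMMENT mode (saw '/*')
exit COMMENT mode (now at pos=18)
pos=18: emit PLUS '+'
DONE. 3 tokens: [NUM, STAR, PLUS]
Position 1: char is '9' -> NUM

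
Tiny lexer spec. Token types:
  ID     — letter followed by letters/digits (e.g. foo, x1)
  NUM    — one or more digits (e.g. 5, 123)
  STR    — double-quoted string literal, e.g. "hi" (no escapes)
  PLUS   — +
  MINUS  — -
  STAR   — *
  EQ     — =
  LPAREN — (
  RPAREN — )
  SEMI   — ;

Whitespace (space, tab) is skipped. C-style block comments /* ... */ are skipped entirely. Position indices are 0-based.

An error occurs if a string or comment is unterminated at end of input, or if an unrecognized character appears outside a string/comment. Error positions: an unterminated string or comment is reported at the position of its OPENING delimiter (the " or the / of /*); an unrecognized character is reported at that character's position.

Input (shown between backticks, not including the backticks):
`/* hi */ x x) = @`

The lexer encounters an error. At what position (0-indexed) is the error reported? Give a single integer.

pos=0: enter COMMENT mode (saw '/*')
exit COMMENT mode (now at pos=8)
pos=9: emit ID 'x' (now at pos=10)
pos=11: emit ID 'x' (now at pos=12)
pos=12: emit RPAREN ')'
pos=14: emit EQ '='
pos=16: ERROR — unrecognized char '@'

Answer: 16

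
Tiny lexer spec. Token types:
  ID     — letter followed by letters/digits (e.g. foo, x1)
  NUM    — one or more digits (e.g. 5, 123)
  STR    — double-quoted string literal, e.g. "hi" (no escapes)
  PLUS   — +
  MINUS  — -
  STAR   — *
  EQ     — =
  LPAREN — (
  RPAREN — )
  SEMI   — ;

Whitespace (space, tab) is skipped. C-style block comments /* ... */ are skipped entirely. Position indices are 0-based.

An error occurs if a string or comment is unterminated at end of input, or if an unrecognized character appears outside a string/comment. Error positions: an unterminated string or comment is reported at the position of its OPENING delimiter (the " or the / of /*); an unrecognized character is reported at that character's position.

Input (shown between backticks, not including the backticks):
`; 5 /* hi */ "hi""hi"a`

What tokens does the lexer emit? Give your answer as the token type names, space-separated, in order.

Answer: SEMI NUM STR STR ID

Derivation:
pos=0: emit SEMI ';'
pos=2: emit NUM '5' (now at pos=3)
pos=4: enter COMMENT mode (saw '/*')
exit COMMENT mode (now at pos=12)
pos=13: enter STRING mode
pos=13: emit STR "hi" (now at pos=17)
pos=17: enter STRING mode
pos=17: emit STR "hi" (now at pos=21)
pos=21: emit ID 'a' (now at pos=22)
DONE. 5 tokens: [SEMI, NUM, STR, STR, ID]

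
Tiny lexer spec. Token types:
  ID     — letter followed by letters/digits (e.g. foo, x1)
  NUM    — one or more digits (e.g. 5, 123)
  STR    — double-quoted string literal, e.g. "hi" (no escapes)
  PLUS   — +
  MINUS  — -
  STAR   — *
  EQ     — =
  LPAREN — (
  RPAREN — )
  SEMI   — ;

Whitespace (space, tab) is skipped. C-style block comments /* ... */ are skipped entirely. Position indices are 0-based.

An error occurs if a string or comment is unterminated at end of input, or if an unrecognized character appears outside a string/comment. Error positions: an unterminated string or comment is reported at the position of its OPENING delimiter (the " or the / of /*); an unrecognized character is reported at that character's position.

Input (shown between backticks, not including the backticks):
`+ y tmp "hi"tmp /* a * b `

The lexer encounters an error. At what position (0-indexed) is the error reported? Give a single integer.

pos=0: emit PLUS '+'
pos=2: emit ID 'y' (now at pos=3)
pos=4: emit ID 'tmp' (now at pos=7)
pos=8: enter STRING mode
pos=8: emit STR "hi" (now at pos=12)
pos=12: emit ID 'tmp' (now at pos=15)
pos=16: enter COMMENT mode (saw '/*')
pos=16: ERROR — unterminated comment (reached EOF)

Answer: 16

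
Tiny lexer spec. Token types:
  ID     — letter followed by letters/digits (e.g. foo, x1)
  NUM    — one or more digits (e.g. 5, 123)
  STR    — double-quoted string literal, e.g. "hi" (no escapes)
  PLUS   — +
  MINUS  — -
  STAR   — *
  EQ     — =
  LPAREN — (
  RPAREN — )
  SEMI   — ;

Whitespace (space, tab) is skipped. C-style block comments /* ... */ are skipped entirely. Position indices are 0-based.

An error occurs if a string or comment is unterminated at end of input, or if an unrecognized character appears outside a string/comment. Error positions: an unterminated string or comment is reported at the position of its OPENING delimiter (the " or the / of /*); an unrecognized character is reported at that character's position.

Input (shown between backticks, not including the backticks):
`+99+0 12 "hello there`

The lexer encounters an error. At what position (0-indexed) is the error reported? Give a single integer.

pos=0: emit PLUS '+'
pos=1: emit NUM '99' (now at pos=3)
pos=3: emit PLUS '+'
pos=4: emit NUM '0' (now at pos=5)
pos=6: emit NUM '12' (now at pos=8)
pos=9: enter STRING mode
pos=9: ERROR — unterminated string

Answer: 9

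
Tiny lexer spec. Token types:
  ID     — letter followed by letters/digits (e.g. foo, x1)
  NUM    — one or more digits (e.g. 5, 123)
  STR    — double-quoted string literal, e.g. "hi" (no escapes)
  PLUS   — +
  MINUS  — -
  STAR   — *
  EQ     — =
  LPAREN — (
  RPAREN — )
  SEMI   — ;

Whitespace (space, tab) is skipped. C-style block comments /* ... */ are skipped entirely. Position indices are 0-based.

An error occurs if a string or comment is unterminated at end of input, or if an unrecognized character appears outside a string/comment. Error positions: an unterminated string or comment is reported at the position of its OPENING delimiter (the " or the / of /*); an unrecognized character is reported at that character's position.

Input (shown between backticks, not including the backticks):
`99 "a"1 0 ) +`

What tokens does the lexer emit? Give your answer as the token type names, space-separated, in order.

Answer: NUM STR NUM NUM RPAREN PLUS

Derivation:
pos=0: emit NUM '99' (now at pos=2)
pos=3: enter STRING mode
pos=3: emit STR "a" (now at pos=6)
pos=6: emit NUM '1' (now at pos=7)
pos=8: emit NUM '0' (now at pos=9)
pos=10: emit RPAREN ')'
pos=12: emit PLUS '+'
DONE. 6 tokens: [NUM, STR, NUM, NUM, RPAREN, PLUS]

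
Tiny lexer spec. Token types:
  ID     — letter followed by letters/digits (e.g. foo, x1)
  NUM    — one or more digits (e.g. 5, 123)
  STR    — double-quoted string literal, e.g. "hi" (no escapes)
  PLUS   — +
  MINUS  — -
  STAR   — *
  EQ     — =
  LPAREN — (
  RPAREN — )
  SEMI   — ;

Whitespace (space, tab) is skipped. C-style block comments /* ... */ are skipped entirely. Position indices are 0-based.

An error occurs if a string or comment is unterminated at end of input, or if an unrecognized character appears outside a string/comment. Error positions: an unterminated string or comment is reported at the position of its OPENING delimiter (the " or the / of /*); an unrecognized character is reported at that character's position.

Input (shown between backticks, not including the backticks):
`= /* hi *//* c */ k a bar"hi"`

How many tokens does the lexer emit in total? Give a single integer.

Answer: 5

Derivation:
pos=0: emit EQ '='
pos=2: enter COMMENT mode (saw '/*')
exit COMMENT mode (now at pos=10)
pos=10: enter COMMENT mode (saw '/*')
exit COMMENT mode (now at pos=17)
pos=18: emit ID 'k' (now at pos=19)
pos=20: emit ID 'a' (now at pos=21)
pos=22: emit ID 'bar' (now at pos=25)
pos=25: enter STRING mode
pos=25: emit STR "hi" (now at pos=29)
DONE. 5 tokens: [EQ, ID, ID, ID, STR]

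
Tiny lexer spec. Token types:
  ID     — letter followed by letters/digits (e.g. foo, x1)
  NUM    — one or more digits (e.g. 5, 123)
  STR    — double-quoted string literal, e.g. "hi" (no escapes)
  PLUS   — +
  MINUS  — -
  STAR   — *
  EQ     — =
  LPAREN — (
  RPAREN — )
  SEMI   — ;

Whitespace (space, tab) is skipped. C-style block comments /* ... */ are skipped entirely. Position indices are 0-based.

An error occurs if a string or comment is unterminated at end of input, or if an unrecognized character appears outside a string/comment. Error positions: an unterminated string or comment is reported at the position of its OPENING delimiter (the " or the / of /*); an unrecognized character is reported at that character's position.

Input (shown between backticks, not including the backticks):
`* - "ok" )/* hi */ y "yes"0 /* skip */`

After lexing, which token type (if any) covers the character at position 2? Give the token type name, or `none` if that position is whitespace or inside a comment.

Answer: MINUS

Derivation:
pos=0: emit STAR '*'
pos=2: emit MINUS '-'
pos=4: enter STRING mode
pos=4: emit STR "ok" (now at pos=8)
pos=9: emit RPAREN ')'
pos=10: enter COMMENT mode (saw '/*')
exit COMMENT mode (now at pos=18)
pos=19: emit ID 'y' (now at pos=20)
pos=21: enter STRING mode
pos=21: emit STR "yes" (now at pos=26)
pos=26: emit NUM '0' (now at pos=27)
pos=28: enter COMMENT mode (saw '/*')
exit COMMENT mode (now at pos=38)
DONE. 7 tokens: [STAR, MINUS, STR, RPAREN, ID, STR, NUM]
Position 2: char is '-' -> MINUS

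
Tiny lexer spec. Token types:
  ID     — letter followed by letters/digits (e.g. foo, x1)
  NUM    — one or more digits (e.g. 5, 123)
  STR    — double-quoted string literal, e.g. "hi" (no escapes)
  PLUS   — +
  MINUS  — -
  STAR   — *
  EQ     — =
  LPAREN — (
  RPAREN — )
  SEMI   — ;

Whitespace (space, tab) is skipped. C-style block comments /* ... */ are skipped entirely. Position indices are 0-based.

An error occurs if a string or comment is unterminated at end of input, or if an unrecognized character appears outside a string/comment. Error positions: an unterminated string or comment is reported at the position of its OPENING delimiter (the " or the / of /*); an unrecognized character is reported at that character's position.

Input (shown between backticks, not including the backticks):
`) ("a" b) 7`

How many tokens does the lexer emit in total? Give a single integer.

Answer: 6

Derivation:
pos=0: emit RPAREN ')'
pos=2: emit LPAREN '('
pos=3: enter STRING mode
pos=3: emit STR "a" (now at pos=6)
pos=7: emit ID 'b' (now at pos=8)
pos=8: emit RPAREN ')'
pos=10: emit NUM '7' (now at pos=11)
DONE. 6 tokens: [RPAREN, LPAREN, STR, ID, RPAREN, NUM]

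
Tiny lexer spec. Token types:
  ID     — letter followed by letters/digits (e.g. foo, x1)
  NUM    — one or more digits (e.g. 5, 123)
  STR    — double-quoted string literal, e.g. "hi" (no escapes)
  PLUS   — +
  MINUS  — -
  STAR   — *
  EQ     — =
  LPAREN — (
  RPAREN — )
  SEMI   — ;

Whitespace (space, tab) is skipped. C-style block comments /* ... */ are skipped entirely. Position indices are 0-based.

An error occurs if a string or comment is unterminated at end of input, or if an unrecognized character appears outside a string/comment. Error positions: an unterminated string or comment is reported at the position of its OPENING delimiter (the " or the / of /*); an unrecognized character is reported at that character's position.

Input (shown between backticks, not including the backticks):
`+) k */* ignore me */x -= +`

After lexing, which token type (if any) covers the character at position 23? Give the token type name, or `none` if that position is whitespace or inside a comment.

pos=0: emit PLUS '+'
pos=1: emit RPAREN ')'
pos=3: emit ID 'k' (now at pos=4)
pos=5: emit STAR '*'
pos=6: enter COMMENT mode (saw '/*')
exit COMMENT mode (now at pos=21)
pos=21: emit ID 'x' (now at pos=22)
pos=23: emit MINUS '-'
pos=24: emit EQ '='
pos=26: emit PLUS '+'
DONE. 8 tokens: [PLUS, RPAREN, ID, STAR, ID, MINUS, EQ, PLUS]
Position 23: char is '-' -> MINUS

Answer: MINUS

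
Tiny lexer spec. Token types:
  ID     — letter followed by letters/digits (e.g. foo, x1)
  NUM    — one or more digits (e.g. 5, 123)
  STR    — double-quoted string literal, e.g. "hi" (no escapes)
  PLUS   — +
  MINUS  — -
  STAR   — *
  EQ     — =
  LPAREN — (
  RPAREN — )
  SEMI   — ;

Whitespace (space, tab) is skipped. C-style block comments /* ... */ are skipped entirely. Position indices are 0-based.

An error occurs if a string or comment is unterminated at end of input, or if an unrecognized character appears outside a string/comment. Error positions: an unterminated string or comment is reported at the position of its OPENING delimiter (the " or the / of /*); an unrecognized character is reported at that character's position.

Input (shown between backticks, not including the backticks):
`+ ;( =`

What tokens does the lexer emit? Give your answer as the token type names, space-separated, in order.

Answer: PLUS SEMI LPAREN EQ

Derivation:
pos=0: emit PLUS '+'
pos=2: emit SEMI ';'
pos=3: emit LPAREN '('
pos=5: emit EQ '='
DONE. 4 tokens: [PLUS, SEMI, LPAREN, EQ]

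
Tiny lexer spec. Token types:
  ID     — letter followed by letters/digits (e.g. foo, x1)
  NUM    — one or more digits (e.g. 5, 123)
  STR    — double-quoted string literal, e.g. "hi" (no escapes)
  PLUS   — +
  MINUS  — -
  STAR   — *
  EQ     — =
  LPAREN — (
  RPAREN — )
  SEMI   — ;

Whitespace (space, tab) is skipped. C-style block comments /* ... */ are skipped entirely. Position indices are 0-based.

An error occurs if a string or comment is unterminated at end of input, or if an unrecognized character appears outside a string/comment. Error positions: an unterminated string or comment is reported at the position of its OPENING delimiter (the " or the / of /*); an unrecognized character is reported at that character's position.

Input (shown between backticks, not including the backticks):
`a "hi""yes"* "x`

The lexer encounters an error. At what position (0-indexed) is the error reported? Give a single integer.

Answer: 13

Derivation:
pos=0: emit ID 'a' (now at pos=1)
pos=2: enter STRING mode
pos=2: emit STR "hi" (now at pos=6)
pos=6: enter STRING mode
pos=6: emit STR "yes" (now at pos=11)
pos=11: emit STAR '*'
pos=13: enter STRING mode
pos=13: ERROR — unterminated string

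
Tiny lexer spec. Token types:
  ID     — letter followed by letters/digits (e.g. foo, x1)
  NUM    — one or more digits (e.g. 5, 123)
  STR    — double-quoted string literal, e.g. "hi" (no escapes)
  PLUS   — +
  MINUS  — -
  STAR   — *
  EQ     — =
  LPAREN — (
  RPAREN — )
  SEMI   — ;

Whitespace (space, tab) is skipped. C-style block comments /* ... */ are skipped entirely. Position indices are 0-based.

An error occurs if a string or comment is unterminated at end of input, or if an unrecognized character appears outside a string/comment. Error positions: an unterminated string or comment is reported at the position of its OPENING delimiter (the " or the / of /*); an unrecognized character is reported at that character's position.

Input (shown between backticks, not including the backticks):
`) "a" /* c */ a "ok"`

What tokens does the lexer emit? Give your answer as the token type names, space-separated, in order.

Answer: RPAREN STR ID STR

Derivation:
pos=0: emit RPAREN ')'
pos=2: enter STRING mode
pos=2: emit STR "a" (now at pos=5)
pos=6: enter COMMENT mode (saw '/*')
exit COMMENT mode (now at pos=13)
pos=14: emit ID 'a' (now at pos=15)
pos=16: enter STRING mode
pos=16: emit STR "ok" (now at pos=20)
DONE. 4 tokens: [RPAREN, STR, ID, STR]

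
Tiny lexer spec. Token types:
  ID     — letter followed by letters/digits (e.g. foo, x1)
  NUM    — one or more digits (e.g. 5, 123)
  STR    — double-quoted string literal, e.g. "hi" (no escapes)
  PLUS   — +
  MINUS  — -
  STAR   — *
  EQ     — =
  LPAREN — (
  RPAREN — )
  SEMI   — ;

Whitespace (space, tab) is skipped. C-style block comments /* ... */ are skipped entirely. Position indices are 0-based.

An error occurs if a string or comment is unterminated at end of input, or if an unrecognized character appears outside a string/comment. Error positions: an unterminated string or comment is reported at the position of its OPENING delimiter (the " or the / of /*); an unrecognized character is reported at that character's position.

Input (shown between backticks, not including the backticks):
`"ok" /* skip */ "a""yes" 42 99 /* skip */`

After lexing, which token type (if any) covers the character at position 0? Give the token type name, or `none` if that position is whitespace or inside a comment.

Answer: STR

Derivation:
pos=0: enter STRING mode
pos=0: emit STR "ok" (now at pos=4)
pos=5: enter COMMENT mode (saw '/*')
exit COMMENT mode (now at pos=15)
pos=16: enter STRING mode
pos=16: emit STR "a" (now at pos=19)
pos=19: enter STRING mode
pos=19: emit STR "yes" (now at pos=24)
pos=25: emit NUM '42' (now at pos=27)
pos=28: emit NUM '99' (now at pos=30)
pos=31: enter COMMENT mode (saw '/*')
exit COMMENT mode (now at pos=41)
DONE. 5 tokens: [STR, STR, STR, NUM, NUM]
Position 0: char is '"' -> STR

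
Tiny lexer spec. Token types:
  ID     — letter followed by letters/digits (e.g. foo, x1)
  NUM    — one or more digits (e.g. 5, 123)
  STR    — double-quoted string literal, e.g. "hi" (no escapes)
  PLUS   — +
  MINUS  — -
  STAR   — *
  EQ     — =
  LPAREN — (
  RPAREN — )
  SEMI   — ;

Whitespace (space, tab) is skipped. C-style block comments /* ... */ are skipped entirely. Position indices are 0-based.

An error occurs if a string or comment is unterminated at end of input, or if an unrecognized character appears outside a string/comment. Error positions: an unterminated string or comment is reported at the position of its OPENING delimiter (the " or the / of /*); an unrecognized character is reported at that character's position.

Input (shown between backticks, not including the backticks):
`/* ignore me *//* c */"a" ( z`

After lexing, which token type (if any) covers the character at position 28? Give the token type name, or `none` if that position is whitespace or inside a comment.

Answer: ID

Derivation:
pos=0: enter COMMENT mode (saw '/*')
exit COMMENT mode (now at pos=15)
pos=15: enter COMMENT mode (saw '/*')
exit COMMENT mode (now at pos=22)
pos=22: enter STRING mode
pos=22: emit STR "a" (now at pos=25)
pos=26: emit LPAREN '('
pos=28: emit ID 'z' (now at pos=29)
DONE. 3 tokens: [STR, LPAREN, ID]
Position 28: char is 'z' -> ID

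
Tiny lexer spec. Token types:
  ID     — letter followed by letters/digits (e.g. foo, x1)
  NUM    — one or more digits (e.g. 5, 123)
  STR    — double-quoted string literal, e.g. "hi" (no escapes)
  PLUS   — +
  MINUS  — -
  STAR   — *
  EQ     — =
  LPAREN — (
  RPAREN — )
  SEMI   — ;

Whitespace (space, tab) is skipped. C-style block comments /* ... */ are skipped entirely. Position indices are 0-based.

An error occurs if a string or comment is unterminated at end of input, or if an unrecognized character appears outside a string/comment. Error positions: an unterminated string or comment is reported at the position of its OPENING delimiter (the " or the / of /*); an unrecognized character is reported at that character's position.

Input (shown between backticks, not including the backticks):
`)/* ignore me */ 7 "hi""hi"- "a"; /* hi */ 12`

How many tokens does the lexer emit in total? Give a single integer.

pos=0: emit RPAREN ')'
pos=1: enter COMMENT mode (saw '/*')
exit COMMENT mode (now at pos=16)
pos=17: emit NUM '7' (now at pos=18)
pos=19: enter STRING mode
pos=19: emit STR "hi" (now at pos=23)
pos=23: enter STRING mode
pos=23: emit STR "hi" (now at pos=27)
pos=27: emit MINUS '-'
pos=29: enter STRING mode
pos=29: emit STR "a" (now at pos=32)
pos=32: emit SEMI ';'
pos=34: enter COMMENT mode (saw '/*')
exit COMMENT mode (now at pos=42)
pos=43: emit NUM '12' (now at pos=45)
DONE. 8 tokens: [RPAREN, NUM, STR, STR, MINUS, STR, SEMI, NUM]

Answer: 8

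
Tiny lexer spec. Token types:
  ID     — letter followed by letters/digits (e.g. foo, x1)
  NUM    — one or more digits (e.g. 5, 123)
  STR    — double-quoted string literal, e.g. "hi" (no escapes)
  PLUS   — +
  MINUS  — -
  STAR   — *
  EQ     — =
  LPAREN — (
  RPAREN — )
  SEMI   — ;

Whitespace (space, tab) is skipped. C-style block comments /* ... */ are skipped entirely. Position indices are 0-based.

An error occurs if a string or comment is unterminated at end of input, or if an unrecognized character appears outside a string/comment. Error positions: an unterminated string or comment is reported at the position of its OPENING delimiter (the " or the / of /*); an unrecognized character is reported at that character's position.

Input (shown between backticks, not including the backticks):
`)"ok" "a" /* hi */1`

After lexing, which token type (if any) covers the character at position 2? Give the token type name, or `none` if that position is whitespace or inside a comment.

pos=0: emit RPAREN ')'
pos=1: enter STRING mode
pos=1: emit STR "ok" (now at pos=5)
pos=6: enter STRING mode
pos=6: emit STR "a" (now at pos=9)
pos=10: enter COMMENT mode (saw '/*')
exit COMMENT mode (now at pos=18)
pos=18: emit NUM '1' (now at pos=19)
DONE. 4 tokens: [RPAREN, STR, STR, NUM]
Position 2: char is 'o' -> STR

Answer: STR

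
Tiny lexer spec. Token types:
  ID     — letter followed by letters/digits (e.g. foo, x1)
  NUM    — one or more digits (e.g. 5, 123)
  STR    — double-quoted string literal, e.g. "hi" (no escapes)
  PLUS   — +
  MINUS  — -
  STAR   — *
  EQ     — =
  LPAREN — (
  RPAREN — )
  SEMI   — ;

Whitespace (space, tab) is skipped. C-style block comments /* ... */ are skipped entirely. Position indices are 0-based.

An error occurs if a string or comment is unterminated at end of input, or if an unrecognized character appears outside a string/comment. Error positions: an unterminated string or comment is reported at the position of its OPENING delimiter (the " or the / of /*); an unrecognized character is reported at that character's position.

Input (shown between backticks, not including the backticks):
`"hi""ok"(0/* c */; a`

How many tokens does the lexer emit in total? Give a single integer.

Answer: 6

Derivation:
pos=0: enter STRING mode
pos=0: emit STR "hi" (now at pos=4)
pos=4: enter STRING mode
pos=4: emit STR "ok" (now at pos=8)
pos=8: emit LPAREN '('
pos=9: emit NUM '0' (now at pos=10)
pos=10: enter COMMENT mode (saw '/*')
exit COMMENT mode (now at pos=17)
pos=17: emit SEMI ';'
pos=19: emit ID 'a' (now at pos=20)
DONE. 6 tokens: [STR, STR, LPAREN, NUM, SEMI, ID]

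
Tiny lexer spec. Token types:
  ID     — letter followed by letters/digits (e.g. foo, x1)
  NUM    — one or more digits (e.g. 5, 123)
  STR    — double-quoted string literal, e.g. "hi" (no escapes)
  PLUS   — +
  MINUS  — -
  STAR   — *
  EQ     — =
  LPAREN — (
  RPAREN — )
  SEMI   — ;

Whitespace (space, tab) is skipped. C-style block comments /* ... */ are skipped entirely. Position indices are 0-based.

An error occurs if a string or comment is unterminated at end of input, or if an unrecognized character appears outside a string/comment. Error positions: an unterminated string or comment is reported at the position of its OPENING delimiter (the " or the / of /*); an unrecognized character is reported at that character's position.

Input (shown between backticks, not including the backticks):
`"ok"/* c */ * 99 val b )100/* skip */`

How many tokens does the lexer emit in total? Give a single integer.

Answer: 7

Derivation:
pos=0: enter STRING mode
pos=0: emit STR "ok" (now at pos=4)
pos=4: enter COMMENT mode (saw '/*')
exit COMMENT mode (now at pos=11)
pos=12: emit STAR '*'
pos=14: emit NUM '99' (now at pos=16)
pos=17: emit ID 'val' (now at pos=20)
pos=21: emit ID 'b' (now at pos=22)
pos=23: emit RPAREN ')'
pos=24: emit NUM '100' (now at pos=27)
pos=27: enter COMMENT mode (saw '/*')
exit COMMENT mode (now at pos=37)
DONE. 7 tokens: [STR, STAR, NUM, ID, ID, RPAREN, NUM]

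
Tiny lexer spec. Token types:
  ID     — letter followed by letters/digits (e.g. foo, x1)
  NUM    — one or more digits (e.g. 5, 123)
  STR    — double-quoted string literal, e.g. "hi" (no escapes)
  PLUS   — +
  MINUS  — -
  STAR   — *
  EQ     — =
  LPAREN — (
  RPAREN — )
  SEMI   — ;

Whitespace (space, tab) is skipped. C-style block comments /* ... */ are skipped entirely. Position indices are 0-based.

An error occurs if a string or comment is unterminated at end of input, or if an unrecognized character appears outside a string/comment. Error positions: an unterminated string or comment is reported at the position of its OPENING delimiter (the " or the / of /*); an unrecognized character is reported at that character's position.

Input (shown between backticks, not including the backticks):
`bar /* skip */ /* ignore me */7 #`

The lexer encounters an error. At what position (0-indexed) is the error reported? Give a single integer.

pos=0: emit ID 'bar' (now at pos=3)
pos=4: enter COMMENT mode (saw '/*')
exit COMMENT mode (now at pos=14)
pos=15: enter COMMENT mode (saw '/*')
exit COMMENT mode (now at pos=30)
pos=30: emit NUM '7' (now at pos=31)
pos=32: ERROR — unrecognized char '#'

Answer: 32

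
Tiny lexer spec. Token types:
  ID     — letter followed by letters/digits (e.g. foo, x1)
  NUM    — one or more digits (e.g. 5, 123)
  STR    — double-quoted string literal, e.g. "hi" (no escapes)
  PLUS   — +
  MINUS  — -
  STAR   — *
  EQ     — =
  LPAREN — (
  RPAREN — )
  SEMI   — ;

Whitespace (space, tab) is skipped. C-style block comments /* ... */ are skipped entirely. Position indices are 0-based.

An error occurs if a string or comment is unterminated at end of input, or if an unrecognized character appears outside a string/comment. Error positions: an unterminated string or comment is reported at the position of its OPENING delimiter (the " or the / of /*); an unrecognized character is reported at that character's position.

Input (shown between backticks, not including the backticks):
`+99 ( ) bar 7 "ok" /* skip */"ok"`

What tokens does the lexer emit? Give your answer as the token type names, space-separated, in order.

pos=0: emit PLUS '+'
pos=1: emit NUM '99' (now at pos=3)
pos=4: emit LPAREN '('
pos=6: emit RPAREN ')'
pos=8: emit ID 'bar' (now at pos=11)
pos=12: emit NUM '7' (now at pos=13)
pos=14: enter STRING mode
pos=14: emit STR "ok" (now at pos=18)
pos=19: enter COMMENT mode (saw '/*')
exit COMMENT mode (now at pos=29)
pos=29: enter STRING mode
pos=29: emit STR "ok" (now at pos=33)
DONE. 8 tokens: [PLUS, NUM, LPAREN, RPAREN, ID, NUM, STR, STR]

Answer: PLUS NUM LPAREN RPAREN ID NUM STR STR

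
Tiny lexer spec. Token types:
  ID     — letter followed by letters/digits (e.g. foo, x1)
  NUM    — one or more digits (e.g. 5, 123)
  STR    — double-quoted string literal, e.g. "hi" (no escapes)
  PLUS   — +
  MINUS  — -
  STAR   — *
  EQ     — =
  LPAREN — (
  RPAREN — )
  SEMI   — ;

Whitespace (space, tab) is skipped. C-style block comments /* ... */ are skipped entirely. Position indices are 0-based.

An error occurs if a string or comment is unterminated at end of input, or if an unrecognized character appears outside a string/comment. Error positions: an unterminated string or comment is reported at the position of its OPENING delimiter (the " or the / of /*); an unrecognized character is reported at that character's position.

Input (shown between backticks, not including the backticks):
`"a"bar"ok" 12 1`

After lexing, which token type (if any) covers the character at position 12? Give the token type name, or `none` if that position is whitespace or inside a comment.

Answer: NUM

Derivation:
pos=0: enter STRING mode
pos=0: emit STR "a" (now at pos=3)
pos=3: emit ID 'bar' (now at pos=6)
pos=6: enter STRING mode
pos=6: emit STR "ok" (now at pos=10)
pos=11: emit NUM '12' (now at pos=13)
pos=14: emit NUM '1' (now at pos=15)
DONE. 5 tokens: [STR, ID, STR, NUM, NUM]
Position 12: char is '2' -> NUM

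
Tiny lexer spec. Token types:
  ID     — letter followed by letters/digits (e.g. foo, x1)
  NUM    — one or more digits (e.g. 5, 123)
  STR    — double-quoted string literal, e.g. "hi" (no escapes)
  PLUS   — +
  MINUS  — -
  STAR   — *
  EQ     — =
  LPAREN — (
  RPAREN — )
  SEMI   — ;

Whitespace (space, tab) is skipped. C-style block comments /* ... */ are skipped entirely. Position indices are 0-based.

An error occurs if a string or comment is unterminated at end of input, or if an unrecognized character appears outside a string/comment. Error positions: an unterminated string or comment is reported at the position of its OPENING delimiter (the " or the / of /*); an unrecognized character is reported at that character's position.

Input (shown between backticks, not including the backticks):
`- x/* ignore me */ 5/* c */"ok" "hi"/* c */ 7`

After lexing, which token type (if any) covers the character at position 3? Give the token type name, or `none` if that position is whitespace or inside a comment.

Answer: none

Derivation:
pos=0: emit MINUS '-'
pos=2: emit ID 'x' (now at pos=3)
pos=3: enter COMMENT mode (saw '/*')
exit COMMENT mode (now at pos=18)
pos=19: emit NUM '5' (now at pos=20)
pos=20: enter COMMENT mode (saw '/*')
exit COMMENT mode (now at pos=27)
pos=27: enter STRING mode
pos=27: emit STR "ok" (now at pos=31)
pos=32: enter STRING mode
pos=32: emit STR "hi" (now at pos=36)
pos=36: enter COMMENT mode (saw '/*')
exit COMMENT mode (now at pos=43)
pos=44: emit NUM '7' (now at pos=45)
DONE. 6 tokens: [MINUS, ID, NUM, STR, STR, NUM]
Position 3: char is '/' -> none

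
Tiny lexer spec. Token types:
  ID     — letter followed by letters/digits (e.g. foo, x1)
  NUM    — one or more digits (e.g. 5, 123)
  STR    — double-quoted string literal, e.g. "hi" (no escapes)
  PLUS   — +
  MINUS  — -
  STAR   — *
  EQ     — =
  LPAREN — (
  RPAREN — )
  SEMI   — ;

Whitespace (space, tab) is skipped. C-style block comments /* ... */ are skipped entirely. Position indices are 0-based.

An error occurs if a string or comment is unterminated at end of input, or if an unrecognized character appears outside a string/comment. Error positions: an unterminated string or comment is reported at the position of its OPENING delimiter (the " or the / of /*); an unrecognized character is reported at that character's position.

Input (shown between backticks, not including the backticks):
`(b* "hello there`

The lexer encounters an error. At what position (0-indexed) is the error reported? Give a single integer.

Answer: 4

Derivation:
pos=0: emit LPAREN '('
pos=1: emit ID 'b' (now at pos=2)
pos=2: emit STAR '*'
pos=4: enter STRING mode
pos=4: ERROR — unterminated string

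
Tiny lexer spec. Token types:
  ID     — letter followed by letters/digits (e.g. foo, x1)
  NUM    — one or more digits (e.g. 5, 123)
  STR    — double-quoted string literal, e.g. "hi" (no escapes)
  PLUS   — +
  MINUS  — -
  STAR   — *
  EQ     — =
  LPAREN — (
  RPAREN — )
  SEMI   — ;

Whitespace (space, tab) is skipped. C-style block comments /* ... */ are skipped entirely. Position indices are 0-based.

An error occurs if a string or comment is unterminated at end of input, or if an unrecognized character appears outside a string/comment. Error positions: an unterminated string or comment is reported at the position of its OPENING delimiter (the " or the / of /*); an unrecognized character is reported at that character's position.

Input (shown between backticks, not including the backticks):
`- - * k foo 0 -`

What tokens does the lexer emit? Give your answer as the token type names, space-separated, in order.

pos=0: emit MINUS '-'
pos=2: emit MINUS '-'
pos=4: emit STAR '*'
pos=6: emit ID 'k' (now at pos=7)
pos=8: emit ID 'foo' (now at pos=11)
pos=12: emit NUM '0' (now at pos=13)
pos=14: emit MINUS '-'
DONE. 7 tokens: [MINUS, MINUS, STAR, ID, ID, NUM, MINUS]

Answer: MINUS MINUS STAR ID ID NUM MINUS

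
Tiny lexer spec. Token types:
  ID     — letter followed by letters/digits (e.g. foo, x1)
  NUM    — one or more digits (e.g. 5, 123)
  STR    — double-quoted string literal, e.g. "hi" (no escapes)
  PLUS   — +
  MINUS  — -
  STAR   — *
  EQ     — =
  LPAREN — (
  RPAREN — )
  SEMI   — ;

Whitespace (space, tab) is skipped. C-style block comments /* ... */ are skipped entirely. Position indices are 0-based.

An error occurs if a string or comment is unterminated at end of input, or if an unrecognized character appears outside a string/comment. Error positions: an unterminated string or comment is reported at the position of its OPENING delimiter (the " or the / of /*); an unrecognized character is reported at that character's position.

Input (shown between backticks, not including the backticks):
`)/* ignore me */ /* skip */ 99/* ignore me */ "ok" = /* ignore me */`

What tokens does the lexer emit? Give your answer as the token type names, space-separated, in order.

pos=0: emit RPAREN ')'
pos=1: enter COMMENT mode (saw '/*')
exit COMMENT mode (now at pos=16)
pos=17: enter COMMENT mode (saw '/*')
exit COMMENT mode (now at pos=27)
pos=28: emit NUM '99' (now at pos=30)
pos=30: enter COMMENT mode (saw '/*')
exit COMMENT mode (now at pos=45)
pos=46: enter STRING mode
pos=46: emit STR "ok" (now at pos=50)
pos=51: emit EQ '='
pos=53: enter COMMENT mode (saw '/*')
exit COMMENT mode (now at pos=68)
DONE. 4 tokens: [RPAREN, NUM, STR, EQ]

Answer: RPAREN NUM STR EQ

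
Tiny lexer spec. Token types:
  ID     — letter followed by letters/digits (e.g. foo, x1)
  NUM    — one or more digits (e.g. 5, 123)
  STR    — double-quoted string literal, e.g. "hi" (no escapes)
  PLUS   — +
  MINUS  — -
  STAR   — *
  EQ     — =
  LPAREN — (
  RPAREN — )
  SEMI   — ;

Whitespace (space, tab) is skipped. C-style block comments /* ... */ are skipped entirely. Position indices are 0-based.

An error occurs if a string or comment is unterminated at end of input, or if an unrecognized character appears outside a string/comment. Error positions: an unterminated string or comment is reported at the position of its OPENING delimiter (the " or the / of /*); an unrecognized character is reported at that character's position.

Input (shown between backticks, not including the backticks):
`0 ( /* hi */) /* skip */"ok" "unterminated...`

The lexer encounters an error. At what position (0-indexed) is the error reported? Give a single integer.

pos=0: emit NUM '0' (now at pos=1)
pos=2: emit LPAREN '('
pos=4: enter COMMENT mode (saw '/*')
exit COMMENT mode (now at pos=12)
pos=12: emit RPAREN ')'
pos=14: enter COMMENT mode (saw '/*')
exit COMMENT mode (now at pos=24)
pos=24: enter STRING mode
pos=24: emit STR "ok" (now at pos=28)
pos=29: enter STRING mode
pos=29: ERROR — unterminated string

Answer: 29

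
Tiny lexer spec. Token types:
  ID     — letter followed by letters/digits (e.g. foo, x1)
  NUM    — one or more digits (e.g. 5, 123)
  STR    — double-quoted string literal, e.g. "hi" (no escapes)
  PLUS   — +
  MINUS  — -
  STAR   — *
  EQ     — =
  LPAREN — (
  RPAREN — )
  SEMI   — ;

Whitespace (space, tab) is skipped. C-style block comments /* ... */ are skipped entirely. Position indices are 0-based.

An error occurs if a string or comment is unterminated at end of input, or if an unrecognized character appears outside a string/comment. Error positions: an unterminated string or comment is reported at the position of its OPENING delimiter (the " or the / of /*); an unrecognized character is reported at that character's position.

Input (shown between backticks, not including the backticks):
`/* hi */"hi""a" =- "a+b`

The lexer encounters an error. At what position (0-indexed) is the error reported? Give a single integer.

pos=0: enter COMMENT mode (saw '/*')
exit COMMENT mode (now at pos=8)
pos=8: enter STRING mode
pos=8: emit STR "hi" (now at pos=12)
pos=12: enter STRING mode
pos=12: emit STR "a" (now at pos=15)
pos=16: emit EQ '='
pos=17: emit MINUS '-'
pos=19: enter STRING mode
pos=19: ERROR — unterminated string

Answer: 19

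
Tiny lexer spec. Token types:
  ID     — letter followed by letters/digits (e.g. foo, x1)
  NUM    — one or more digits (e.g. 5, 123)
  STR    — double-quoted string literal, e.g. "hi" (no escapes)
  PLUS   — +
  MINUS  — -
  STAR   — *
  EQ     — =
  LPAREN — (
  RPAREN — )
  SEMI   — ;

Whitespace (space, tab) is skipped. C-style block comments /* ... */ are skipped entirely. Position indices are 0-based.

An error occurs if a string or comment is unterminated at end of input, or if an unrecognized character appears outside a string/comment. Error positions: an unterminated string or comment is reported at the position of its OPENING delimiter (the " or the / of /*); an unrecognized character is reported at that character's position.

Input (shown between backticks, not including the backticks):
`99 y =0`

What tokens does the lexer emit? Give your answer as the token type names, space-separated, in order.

Answer: NUM ID EQ NUM

Derivation:
pos=0: emit NUM '99' (now at pos=2)
pos=3: emit ID 'y' (now at pos=4)
pos=5: emit EQ '='
pos=6: emit NUM '0' (now at pos=7)
DONE. 4 tokens: [NUM, ID, EQ, NUM]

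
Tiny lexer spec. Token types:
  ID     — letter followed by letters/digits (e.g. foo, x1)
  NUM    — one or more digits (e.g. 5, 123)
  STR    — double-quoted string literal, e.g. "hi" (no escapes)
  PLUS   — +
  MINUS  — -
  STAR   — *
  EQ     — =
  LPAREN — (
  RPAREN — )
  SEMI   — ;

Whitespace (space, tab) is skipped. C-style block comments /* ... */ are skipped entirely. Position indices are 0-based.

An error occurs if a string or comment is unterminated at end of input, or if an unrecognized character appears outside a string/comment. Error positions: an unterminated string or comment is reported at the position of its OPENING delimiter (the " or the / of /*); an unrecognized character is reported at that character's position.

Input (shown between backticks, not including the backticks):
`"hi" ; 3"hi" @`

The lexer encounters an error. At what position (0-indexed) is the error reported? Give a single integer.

Answer: 13

Derivation:
pos=0: enter STRING mode
pos=0: emit STR "hi" (now at pos=4)
pos=5: emit SEMI ';'
pos=7: emit NUM '3' (now at pos=8)
pos=8: enter STRING mode
pos=8: emit STR "hi" (now at pos=12)
pos=13: ERROR — unrecognized char '@'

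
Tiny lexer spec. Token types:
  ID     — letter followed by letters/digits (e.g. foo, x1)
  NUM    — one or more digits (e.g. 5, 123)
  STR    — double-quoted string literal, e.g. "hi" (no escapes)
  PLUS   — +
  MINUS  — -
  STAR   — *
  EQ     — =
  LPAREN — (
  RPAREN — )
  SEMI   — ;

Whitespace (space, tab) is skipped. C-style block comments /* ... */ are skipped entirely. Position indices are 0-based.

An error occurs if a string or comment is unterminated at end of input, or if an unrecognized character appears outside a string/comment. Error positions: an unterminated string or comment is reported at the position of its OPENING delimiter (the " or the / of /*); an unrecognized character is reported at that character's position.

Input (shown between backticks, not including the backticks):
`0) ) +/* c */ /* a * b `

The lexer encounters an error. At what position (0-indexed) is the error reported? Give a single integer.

Answer: 14

Derivation:
pos=0: emit NUM '0' (now at pos=1)
pos=1: emit RPAREN ')'
pos=3: emit RPAREN ')'
pos=5: emit PLUS '+'
pos=6: enter COMMENT mode (saw '/*')
exit COMMENT mode (now at pos=13)
pos=14: enter COMMENT mode (saw '/*')
pos=14: ERROR — unterminated comment (reached EOF)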